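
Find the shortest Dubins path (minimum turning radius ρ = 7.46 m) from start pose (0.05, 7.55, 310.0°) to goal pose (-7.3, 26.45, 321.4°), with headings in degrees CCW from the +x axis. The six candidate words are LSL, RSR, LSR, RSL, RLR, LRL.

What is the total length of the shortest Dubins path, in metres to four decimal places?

Let ψ = atan2(Δy, Δx) = atan2(18.90, -7.35) = 111.2505° be the start→goal bearing.
Normalize: d = |goal − start| / ρ = 20.278868/7.46 = 2.718347, α = (θ_start − ψ) mod 360° = 198.7495° = 3.468833 rad, β = (θ_goal − ψ) mod 360° = 210.1495° = 3.667801 rad.
Common terms: sin α = -0.321431, cos α = -0.946933, sin β = -0.502258, cos β = -0.864718, cos(α−β) = 0.980271, d² = 7.389410. Work in radians in the unit-radius frame; every candidate has L = ρ·(t + p + q).
LSL: p² = 2 + d² − 2cos(α−β) + 2d(sin α − sin β) = 8.411968; p = √p² = 2.900339; φ = atan2(cos β − cos α, d + sin α − sin β) = 0.028351 rad; t = (φ − α) mod 2π = 2.842703 rad, q = (β − φ) mod 2π = 3.639450 rad → L = 7.46·(2.842703 + 2.900339 + 3.639450) = 7.46·9.382492 = 69.993391 m
RSR: p² = 2 + d² − 2cos(α−β) + 2d(sin β − sin α) = 6.445768; p = √p² = 2.538852; φ = atan2(cos α − cos β, d − sin α + sin β) = -0.032388 rad; t = (α − φ) mod 2π = 3.501222 rad, q = (φ − β) mod 2π = 2.582996 rad → L = 7.46·(3.501222 + 2.538852 + 2.582996) = 7.46·8.623069 = 64.328098 m
LSR: p² = d² − 2 + 2cos(α−β) + 2d(sin α + sin β) = 2.871807; p = √p² = 1.694641; φ = atan2(−cos α − cos β, d + sin α + sin β) − atan2(−2, p) = 1.630866 rad; t = (φ − α) mod 2π = 4.445218 rad, q = (φ − β) mod 2π = 4.246250 rad → L = 7.46·(4.445218 + 1.694641 + 4.246250) = 7.46·10.386109 = 77.480374 m
RSL: p² = d² − 2 + 2cos(α−β) − 2d(sin α + sin β) = 11.828098; p = √p² = 3.439200; φ = atan2(cos α + cos β, d − sin α − sin β) − atan2(2, p) = -0.999511 rad; t = (α − φ) mod 2π = 4.468344 rad, q = (β − φ) mod 2π = 4.667312 rad → L = 7.46·(4.468344 + 3.439200 + 4.667312) = 7.46·12.574856 = 93.808425 m
RLR: c = (6 − d² + 2cos(α−β) + 2d(sin α − sin β))/8 = 0.194279; p = 2π − arccos c = 4.907911 rad; φ = atan2(cos α − cos β, d − sin α + sin β) = -0.032388 rad; t = (α − φ + p/2) mod 2π = 5.955177 rad, q = (α − β − t + p) mod 2π = 5.036952 rad → L = 7.46·(5.955177 + 4.907911 + 5.036952) = 7.46·15.900041 = 118.614302 m
LRL: c = (6 − d² + 2cos(α−β) − 2d(sin α − sin β))/8 = -0.051496; p = 2π − arccos c = 4.660870 rad; φ = atan2(cos β − cos α, d + sin α − sin β) = 0.028351 rad; t = (φ − α + p/2) mod 2π = 5.173138 rad, q = (β − α − t + p) mod 2π = 5.969885 rad → L = 7.46·(5.173138 + 4.660870 + 5.969885) = 7.46·15.803893 = 117.897044 m
Shortest: RSR with L = 64.328098 m ≈ 64.3281 m

64.3281 m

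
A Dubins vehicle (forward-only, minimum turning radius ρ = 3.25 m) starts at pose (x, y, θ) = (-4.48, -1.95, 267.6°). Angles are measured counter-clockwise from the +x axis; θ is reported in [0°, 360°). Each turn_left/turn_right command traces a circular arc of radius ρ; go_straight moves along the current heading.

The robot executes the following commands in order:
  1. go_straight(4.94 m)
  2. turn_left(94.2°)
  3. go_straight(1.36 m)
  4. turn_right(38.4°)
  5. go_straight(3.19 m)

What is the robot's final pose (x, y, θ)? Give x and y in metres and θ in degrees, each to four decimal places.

(4.6225, -12.7686, 323.4000°)

set_pose: (x, y, θ) = (-4.4800, -1.9500, 267.6000°), ρ = 3.25
go_straight(4.94): x += 4.94·cos θ, y += 4.94·sin θ → (-4.6869, -6.8857, 267.6000°)
turn_left(94.2°): centre at ρ to the left, rotate +94.2° → (-1.3376, -10.2702, 361.8000° ≡ 1.8000°)
go_straight(1.36): x += 1.36·cos θ, y += 1.36·sin θ → (0.0217, -10.2274, 1.8000°)
turn_right(38.4°): centre at ρ to the right, rotate −38.4° → (2.0615, -10.8667, -36.6000° ≡ 323.4000°)
go_straight(3.19): x += 3.19·cos θ, y += 3.19·sin θ → (4.6225, -12.7686, 323.4000°)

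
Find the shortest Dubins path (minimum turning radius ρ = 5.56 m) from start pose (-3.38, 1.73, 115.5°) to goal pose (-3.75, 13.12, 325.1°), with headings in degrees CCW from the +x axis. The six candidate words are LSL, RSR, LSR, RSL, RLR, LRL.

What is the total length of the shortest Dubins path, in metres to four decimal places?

Let ψ = atan2(Δy, Δx) = atan2(11.39, -0.37) = 91.8606° be the start→goal bearing.
Normalize: d = |goal − start| / ρ = 11.396008/5.56 = 2.049642, α = (θ_start − ψ) mod 360° = 23.6394° = 0.412586 rad, β = (θ_goal − ψ) mod 360° = 233.2394° = 4.070796 rad.
Common terms: sin α = 0.400979, cos α = 0.916087, sin β = -0.801143, cos β = -0.598473, cos(α−β) = -0.869495, d² = 4.201031. Work in radians in the unit-radius frame; every candidate has L = ρ·(t + p + q).
LSL: p² = 2 + d² − 2cos(α−β) + 2d(sin α − sin β) = 12.867863; p = √p² = 3.587180; φ = atan2(cos β − cos α, d + sin α − sin β) = -0.435887 rad; t = (φ − α) mod 2π = 5.434713 rad, q = (β − φ) mod 2π = 4.506683 rad → L = 5.56·(5.434713 + 3.587180 + 4.506683) = 5.56·13.528576 = 75.218881 m
RSR: p² = 2 + d² − 2cos(α−β) + 2d(sin β − sin α) = 3.012179; p = √p² = 1.735563; φ = atan2(cos α − cos β, d − sin α + sin β) = 1.060627 rad; t = (α − φ) mod 2π = 5.635144 rad, q = (φ − β) mod 2π = 3.273016 rad → L = 5.56·(5.635144 + 1.735563 + 3.273016) = 5.56·10.643724 = 59.179103 m
LSR: p² = d² − 2 + 2cos(α−β) + 2d(sin α + sin β) = -1.178344 < 0 → infeasible
RSL: p² = d² − 2 + 2cos(α−β) − 2d(sin α + sin β) = 2.102427; p = √p² = 1.449975; φ = atan2(cos α + cos β, d − sin α − sin β) − atan2(2, p) = -0.814567 rad; t = (α − φ) mod 2π = 1.227152 rad, q = (β − φ) mod 2π = 4.885363 rad → L = 5.56·(1.227152 + 1.449975 + 4.885363) = 5.56·7.562490 = 42.047443 m
RLR: c = (6 − d² + 2cos(α−β) + 2d(sin α − sin β))/8 = 0.623478; p = 2π − arccos c = 5.385572 rad; φ = atan2(cos α − cos β, d − sin α + sin β) = 1.060627 rad; t = (α − φ + p/2) mod 2π = 2.044745 rad, q = (α − β − t + p) mod 2π = 5.965802 rad → L = 5.56·(2.044745 + 5.385572 + 5.965802) = 5.56·13.396119 = 74.482421 m
LRL: c = (6 − d² + 2cos(α−β) − 2d(sin α − sin β))/8 = -0.608483; p = 2π − arccos c = 4.058242 rad; φ = atan2(cos β − cos α, d + sin α − sin β) = -0.435887 rad; t = (φ − α + p/2) mod 2π = 1.180648 rad, q = (β − α − t + p) mod 2π = 0.252618 rad → L = 5.56·(1.180648 + 4.058242 + 0.252618) = 5.56·5.491508 = 30.532784 m
Shortest: LRL with L = 30.532784 m ≈ 30.5328 m

30.5328 m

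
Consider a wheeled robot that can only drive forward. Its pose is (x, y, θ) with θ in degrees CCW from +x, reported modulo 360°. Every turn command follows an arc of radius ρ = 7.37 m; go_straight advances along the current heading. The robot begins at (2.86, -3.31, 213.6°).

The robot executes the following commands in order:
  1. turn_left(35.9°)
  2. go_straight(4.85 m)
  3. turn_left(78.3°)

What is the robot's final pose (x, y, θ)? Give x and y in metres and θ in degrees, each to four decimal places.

set_pose: (x, y, θ) = (2.8600, -3.3100, 213.6000°), ρ = 7.37
turn_left(35.9°): centre at ρ to the left, rotate +35.9° → (0.0352, -6.8676, 249.5000°)
go_straight(4.85): x += 4.85·cos θ, y += 4.85·sin θ → (-1.6633, -11.4105, 249.5000°)
turn_left(78.3°): centre at ρ to the left, rotate +78.3° → (1.3127, -20.2279, 327.8000°)

(1.3127, -20.2279, 327.8000°)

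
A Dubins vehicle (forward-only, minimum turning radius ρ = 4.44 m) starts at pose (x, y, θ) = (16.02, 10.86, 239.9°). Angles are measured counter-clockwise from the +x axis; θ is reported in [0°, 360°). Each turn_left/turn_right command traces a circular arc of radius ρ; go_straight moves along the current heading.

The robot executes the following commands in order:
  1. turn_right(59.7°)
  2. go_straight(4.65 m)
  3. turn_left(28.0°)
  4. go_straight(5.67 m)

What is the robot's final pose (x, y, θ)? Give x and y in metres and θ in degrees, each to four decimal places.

(0.4646, 5.4242, 208.2000°)

set_pose: (x, y, θ) = (16.0200, 10.8600, 239.9000°), ρ = 4.44
turn_right(59.7°): centre at ρ to the right, rotate −59.7° → (12.1942, 8.6467, 180.2000°)
go_straight(4.65): x += 4.65·cos θ, y += 4.65·sin θ → (7.5443, 8.6305, 180.2000°)
turn_left(28.0°): centre at ρ to the left, rotate +28.0° → (5.4616, 8.1035, 208.2000°)
go_straight(5.67): x += 5.67·cos θ, y += 5.67·sin θ → (0.4646, 5.4242, 208.2000°)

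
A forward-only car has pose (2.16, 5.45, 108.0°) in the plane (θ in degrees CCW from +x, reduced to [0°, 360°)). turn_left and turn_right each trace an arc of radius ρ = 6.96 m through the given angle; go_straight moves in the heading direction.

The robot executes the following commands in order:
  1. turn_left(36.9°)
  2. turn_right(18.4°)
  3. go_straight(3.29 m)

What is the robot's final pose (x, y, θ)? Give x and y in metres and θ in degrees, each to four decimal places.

set_pose: (x, y, θ) = (2.1600, 5.4500, 108.0000°), ρ = 6.96
turn_left(36.9°): centre at ρ to the left, rotate +36.9° → (-0.4573, 8.9936, 144.9000°)
turn_right(18.4°): centre at ρ to the right, rotate −18.4° → (-2.0501, 10.5479, 126.5000°)
go_straight(3.29): x += 3.29·cos θ, y += 3.29·sin θ → (-4.0071, 13.1926, 126.5000°)

(-4.0071, 13.1926, 126.5000°)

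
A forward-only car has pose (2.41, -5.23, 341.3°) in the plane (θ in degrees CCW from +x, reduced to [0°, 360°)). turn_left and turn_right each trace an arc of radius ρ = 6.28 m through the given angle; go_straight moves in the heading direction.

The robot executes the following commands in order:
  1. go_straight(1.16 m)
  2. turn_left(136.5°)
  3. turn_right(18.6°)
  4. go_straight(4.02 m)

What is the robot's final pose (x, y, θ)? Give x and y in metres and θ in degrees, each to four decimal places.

set_pose: (x, y, θ) = (2.4100, -5.2300, 341.3000°), ρ = 6.28
go_straight(1.16): x += 1.16·cos θ, y += 1.16·sin θ → (3.5088, -5.6019, 341.3000°)
turn_left(136.5°): centre at ρ to the left, rotate +136.5° → (11.0774, 3.2755, 477.8000° ≡ 117.8000°)
turn_right(18.6°): centre at ρ to the right, rotate −18.6° → (10.4333, 5.2003, 99.2000°)
go_straight(4.02): x += 4.02·cos θ, y += 4.02·sin θ → (9.7906, 9.1686, 99.2000°)

(9.7906, 9.1686, 99.2000°)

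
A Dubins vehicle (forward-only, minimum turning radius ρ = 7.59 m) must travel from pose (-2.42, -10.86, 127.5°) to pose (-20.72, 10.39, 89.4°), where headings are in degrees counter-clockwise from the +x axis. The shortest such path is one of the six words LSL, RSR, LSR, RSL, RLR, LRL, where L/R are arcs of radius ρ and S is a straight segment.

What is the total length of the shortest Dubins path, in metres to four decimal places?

Let ψ = atan2(Δy, Δx) = atan2(21.25, -18.30) = 130.7343° be the start→goal bearing.
Normalize: d = |goal − start| / ρ = 28.043760/7.59 = 3.694830, α = (θ_start − ψ) mod 360° = 356.7657° = 6.226737 rad, β = (θ_goal − ψ) mod 360° = 318.6657° = 5.561766 rad.
Common terms: sin α = -0.056418, cos α = 0.998407, sin β = -0.660451, cos β = 0.750869, cos(α−β) = 0.786935, d² = 13.651769. Work in radians in the unit-radius frame; every candidate has L = ρ·(t + p + q).
LSL: p² = 2 + d² − 2cos(α−β) + 2d(sin α − sin β) = 18.541493; p = √p² = 4.305983; φ = atan2(cos β − cos α, d + sin α − sin β) = -0.057519 rad; t = (φ − α) mod 2π = 6.282115 rad, q = (β − φ) mod 2π = 5.619285 rad → L = 7.59·(6.282115 + 4.305983 + 5.619285) = 7.59·16.207384 = 123.014041 m
RSR: p² = 2 + d² − 2cos(α−β) + 2d(sin β − sin α) = 9.614306; p = √p² = 3.100694; φ = atan2(cos α − cos β, d − sin α + sin β) = 0.079918 rad; t = (α − φ) mod 2π = 6.146819 rad, q = (φ − β) mod 2π = 0.801337 rad → L = 7.59·(6.146819 + 3.100694 + 0.801337) = 7.59·10.048850 = 76.270773 m
LSR: p² = d² − 2 + 2cos(α−β) + 2d(sin α + sin β) = 7.928220; p = √p² = 2.815709; φ = atan2(−cos α − cos β, d + sin α + sin β) − atan2(−2, p) = 0.086497 rad; t = (φ − α) mod 2π = 0.142945 rad, q = (φ − β) mod 2π = 0.807916 rad → L = 7.59·(0.142945 + 2.815709 + 0.807916) = 7.59·3.766570 = 28.588270 m
RSL: p² = d² − 2 + 2cos(α−β) − 2d(sin α + sin β) = 18.523059; p = √p² = 4.303842; φ = atan2(cos α + cos β, d − sin α − sin β) − atan2(2, p) = -0.057519 rad; t = (α − φ) mod 2π = 0.001070 rad, q = (β − φ) mod 2π = 5.619285 rad → L = 7.59·(0.001070 + 4.303842 + 5.619285) = 7.59·9.924198 = 75.324664 m
RLR: c = (6 − d² + 2cos(α−β) + 2d(sin α − sin β))/8 = -0.201788; p = 2π − arccos c = 4.509206 rad; φ = atan2(cos α − cos β, d − sin α + sin β) = 0.079918 rad; t = (α − φ + p/2) mod 2π = 2.118236 rad, q = (α − β − t + p) mod 2π = 3.055940 rad → L = 7.59·(2.118236 + 4.509206 + 3.055940) = 7.59·9.683382 = 73.496866 m
LRL: c = (6 − d² + 2cos(α−β) − 2d(sin α − sin β))/8 = -1.317687, |c| > 1 → infeasible
Shortest: LSR with L = 28.588270 m ≈ 28.5883 m

28.5883 m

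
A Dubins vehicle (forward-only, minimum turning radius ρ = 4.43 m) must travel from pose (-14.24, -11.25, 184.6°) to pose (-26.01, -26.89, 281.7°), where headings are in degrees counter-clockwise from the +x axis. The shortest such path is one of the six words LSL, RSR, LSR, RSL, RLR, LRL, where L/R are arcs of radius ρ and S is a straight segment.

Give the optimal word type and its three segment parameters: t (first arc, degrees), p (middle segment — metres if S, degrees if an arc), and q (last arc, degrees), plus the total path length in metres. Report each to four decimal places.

LSL: t = 48.3781°, p = 12.9332 m, q = 48.7219°, L = 20.4408 m

Let ψ = atan2(Δy, Δx) = atan2(-15.64, -11.77) = -126.9636° be the start→goal bearing.
Normalize: d = |goal − start| / ρ = 19.574026/4.43 = 4.418516, α = (θ_start − ψ) mod 360° = 311.5636° = 5.437810 rad, β = (θ_goal − ψ) mod 360° = 48.6636° = 0.849339 rad.
Common terms: sin α = -0.748220, cos α = 0.663451, sin β = 0.750844, cos β = 0.660479, cos(α−β) = -0.123601, d² = 19.523284. Work in radians in the unit-radius frame; every candidate has L = ρ·(t + p + q).
LSL: p² = 2 + d² − 2cos(α−β) + 2d(sin α − sin β) = 8.523207; p = √p² = 2.919453; φ = atan2(cos β − cos α, d + sin α − sin β) = -0.001018 rad; t = (φ − α) mod 2π = 0.844357 rad, q = (β − φ) mod 2π = 0.850357 rad → L = 4.43·(0.844357 + 2.919453 + 0.850357) = 4.43·4.614168 = 20.440764 m
RSR: p² = 2 + d² − 2cos(α−β) + 2d(sin β − sin α) = 35.017768; p = √p² = 5.917581; φ = atan2(cos α − cos β, d − sin α + sin β) = 0.000502 rad; t = (α − φ) mod 2π = 5.437308 rad, q = (φ − β) mod 2π = 5.434348 rad → L = 4.43·(5.437308 + 5.917581 + 5.434348) = 4.43·16.789237 = 74.376321 m
LSR: p² = d² − 2 + 2cos(α−β) + 2d(sin α + sin β) = 17.299271; p = √p² = 4.159239; φ = atan2(−cos α − cos β, d + sin α + sin β) − atan2(−2, p) = 0.157260 rad; t = (φ − α) mod 2π = 1.002635 rad, q = (φ − β) mod 2π = 5.591106 rad → L = 4.43·(1.002635 + 4.159239 + 5.591106) = 4.43·10.752981 = 47.635705 m
RSL: p² = d² − 2 + 2cos(α−β) − 2d(sin α + sin β) = 17.252891; p = √p² = 4.153660; φ = atan2(cos α + cos β, d − sin α − sin β) − atan2(2, p) = -0.157458 rad; t = (α − φ) mod 2π = 5.595268 rad, q = (β − φ) mod 2π = 1.006798 rad → L = 4.43·(5.595268 + 4.153660 + 1.006798) = 4.43·10.755726 = 47.647865 m
RLR: c = (6 − d² + 2cos(α−β) + 2d(sin α − sin β))/8 = -3.377221, |c| > 1 → infeasible
LRL: c = (6 − d² + 2cos(α−β) − 2d(sin α − sin β))/8 = -0.065401; p = 2π − arccos c = 4.646941 rad; φ = atan2(cos β − cos α, d + sin α − sin β) = -0.001018 rad; t = (φ − α + p/2) mod 2π = 3.167828 rad, q = (β − α − t + p) mod 2π = 3.173828 rad → L = 4.43·(3.167828 + 4.646941 + 3.173828) = 4.43·10.988598 = 48.679487 m
Shortest: LSL with L = 20.440764 m ≈ 20.4408 m
Convert LSL to answer units (arcs ×180/π): t = 0.844357·180/π = 48.3781°, p = ρ·p = 4.43·2.919453 = 12.9332 m, q = 0.850357·180/π = 48.7219°, L = 20.4408 m.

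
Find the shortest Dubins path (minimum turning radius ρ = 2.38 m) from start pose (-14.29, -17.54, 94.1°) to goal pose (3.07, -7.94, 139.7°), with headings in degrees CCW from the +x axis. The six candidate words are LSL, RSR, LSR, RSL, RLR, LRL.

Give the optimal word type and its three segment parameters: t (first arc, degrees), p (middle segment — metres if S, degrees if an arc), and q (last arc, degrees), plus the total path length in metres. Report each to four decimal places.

Let ψ = atan2(Δy, Δx) = atan2(9.60, 17.36) = 28.9424° be the start→goal bearing.
Normalize: d = |goal − start| / ρ = 19.837580/2.38 = 8.335118, α = (θ_start − ψ) mod 360° = 65.1576° = 1.137215 rad, β = (θ_goal − ψ) mod 360° = 110.7576° = 1.933085 rad.
Common terms: sin α = 0.907467, cos α = 0.420124, sin β = 0.935088, cos β = -0.354415, cos(α−β) = 0.699663, d² = 69.474190. Work in radians in the unit-radius frame; every candidate has L = ρ·(t + p + q).
LSL: p² = 2 + d² − 2cos(α−β) + 2d(sin α − sin β) = 69.614410; p = √p² = 8.343525; φ = atan2(cos β − cos α, d + sin α − sin β) = -0.092965 rad; t = (φ − α) mod 2π = 5.053006 rad, q = (β − φ) mod 2π = 2.026050 rad → L = 2.38·(5.053006 + 8.343525 + 2.026050) = 2.38·15.422580 = 36.705742 m
RSR: p² = 2 + d² − 2cos(α−β) + 2d(sin β − sin α) = 70.535316; p = √p² = 8.398531; φ = atan2(cos α − cos β, d − sin α + sin β) = 0.092354 rad; t = (α − φ) mod 2π = 1.044860 rad, q = (φ − β) mod 2π = 4.442455 rad → L = 2.38·(1.044860 + 8.398531 + 4.442455) = 2.38·13.885846 = 33.048313 m
LSR: p² = d² − 2 + 2cos(α−β) + 2d(sin α + sin β) = 99.589343; p = √p² = 9.979446; φ = atan2(−cos α − cos β, d + sin α + sin β) − atan2(−2, p) = 0.191336 rad; t = (φ − α) mod 2π = 5.337306 rad, q = (φ − β) mod 2π = 4.541436 rad → L = 2.38·(5.337306 + 9.979446 + 4.541436) = 2.38·19.858188 = 47.262488 m
RSL: p² = d² − 2 + 2cos(α−β) − 2d(sin α + sin β) = 38.157689; p = √p² = 6.177191; φ = atan2(cos α + cos β, d − sin α − sin β) − atan2(2, p) = -0.303000 rad; t = (α − φ) mod 2π = 1.440215 rad, q = (β − φ) mod 2π = 2.236085 rad → L = 2.38·(1.440215 + 6.177191 + 2.236085) = 2.38·9.853492 = 23.451310 m
RLR: c = (6 − d² + 2cos(α−β) + 2d(sin α − sin β))/8 = -7.816915, |c| > 1 → infeasible
LRL: c = (6 − d² + 2cos(α−β) − 2d(sin α − sin β))/8 = -7.701801, |c| > 1 → infeasible
Shortest: RSL with L = 23.451310 m ≈ 23.4513 m
Convert RSL to answer units (arcs ×180/π): t = 1.440215·180/π = 82.5183°, p = ρ·p = 2.38·6.177191 = 14.7017 m, q = 2.236085·180/π = 128.1183°, L = 23.4513 m.

RSL: t = 82.5183°, p = 14.7017 m, q = 128.1183°, L = 23.4513 m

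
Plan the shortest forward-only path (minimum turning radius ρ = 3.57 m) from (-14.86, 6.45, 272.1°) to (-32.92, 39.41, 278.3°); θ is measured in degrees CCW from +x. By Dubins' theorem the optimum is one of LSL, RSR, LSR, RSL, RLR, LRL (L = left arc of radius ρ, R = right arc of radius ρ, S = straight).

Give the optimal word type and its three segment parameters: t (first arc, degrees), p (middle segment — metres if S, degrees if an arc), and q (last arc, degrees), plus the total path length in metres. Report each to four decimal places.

RSL: t = 175.6910°, p = 34.6195 m, q = 181.8910°, L = 56.8998 m

Let ψ = atan2(Δy, Δx) = atan2(32.96, -18.06) = 118.7200° be the start→goal bearing.
Normalize: d = |goal − start| / ρ = 37.583576/3.57 = 10.527612, α = (θ_start − ψ) mod 360° = 153.3800° = 2.676987 rad, β = (θ_goal − ψ) mod 360° = 159.5800° = 2.785197 rad.
Common terms: sin α = 0.448071, cos α = -0.893998, sin β = 0.348899, cos β = -0.937160, cos(α−β) = 0.994151, d² = 110.830622. Work in radians in the unit-radius frame; every candidate has L = ρ·(t + p + q).
LSL: p² = 2 + d² − 2cos(α−β) + 2d(sin α − sin β) = 112.930409; p = √p² = 10.626872; φ = atan2(cos β − cos α, d + sin α − sin β) = -0.004062 rad; t = (φ − α) mod 2π = 3.602137 rad, q = (β − φ) mod 2π = 2.789259 rad → L = 3.57·(3.602137 + 10.626872 + 2.789259) = 3.57·17.018268 = 60.755216 m
RSR: p² = 2 + d² − 2cos(α−β) + 2d(sin β − sin α) = 108.754232; p = √p² = 10.428530; φ = atan2(cos α − cos β, d − sin α + sin β) = 0.004139 rad; t = (α − φ) mod 2π = 2.672848 rad, q = (φ − β) mod 2π = 3.502127 rad → L = 3.57·(2.672848 + 10.428530 + 3.502127) = 3.57·16.603505 = 59.274511 m
LSR: p² = d² − 2 + 2cos(α−β) + 2d(sin α + sin β) = 127.599288; p = √p² = 11.295985; φ = atan2(−cos α − cos β, d + sin α + sin β) − atan2(−2, p) = 0.335548 rad; t = (φ − α) mod 2π = 3.941747 rad, q = (φ − β) mod 2π = 3.833536 rad → L = 3.57·(3.941747 + 11.295985 + 3.833536) = 3.57·19.071269 = 68.084429 m
RSL: p² = d² − 2 + 2cos(α−β) − 2d(sin α + sin β) = 94.038560; p = √p² = 9.697348; φ = atan2(cos α + cos β, d − sin α − sin β) − atan2(2, p) = -0.389400 rad; t = (α − φ) mod 2π = 3.066386 rad, q = (β − φ) mod 2π = 3.174597 rad → L = 3.57·(3.066386 + 9.697348 + 3.174597) = 3.57·15.938331 = 56.899842 m
RLR: c = (6 − d² + 2cos(α−β) + 2d(sin α − sin β))/8 = -12.594279, |c| > 1 → infeasible
LRL: c = (6 − d² + 2cos(α−β) − 2d(sin α − sin β))/8 = -13.116301, |c| > 1 → infeasible
Shortest: RSL with L = 56.899842 m ≈ 56.8998 m
Convert RSL to answer units (arcs ×180/π): t = 3.066386·180/π = 175.6910°, p = ρ·p = 3.57·9.697348 = 34.6195 m, q = 3.174597·180/π = 181.8910°, L = 56.8998 m.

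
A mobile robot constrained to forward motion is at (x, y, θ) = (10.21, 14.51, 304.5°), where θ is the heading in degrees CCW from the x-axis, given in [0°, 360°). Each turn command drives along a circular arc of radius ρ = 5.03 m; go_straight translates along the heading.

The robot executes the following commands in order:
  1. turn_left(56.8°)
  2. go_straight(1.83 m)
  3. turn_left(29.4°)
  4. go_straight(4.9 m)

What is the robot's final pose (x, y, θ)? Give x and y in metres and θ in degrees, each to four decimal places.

set_pose: (x, y, θ) = (10.2100, 14.5100, 304.5000°), ρ = 5.03
turn_left(56.8°): centre at ρ to the left, rotate +56.8° → (14.4695, 12.3303, 361.3000° ≡ 1.3000°)
go_straight(1.83): x += 1.83·cos θ, y += 1.83·sin θ → (16.2990, 12.3718, 1.3000°)
turn_left(29.4°): centre at ρ to the left, rotate +29.4° → (18.7529, 13.0755, 30.7000°)
go_straight(4.9): x += 4.9·cos θ, y += 4.9·sin θ → (22.9662, 15.5771, 30.7000°)

(22.9662, 15.5771, 30.7000°)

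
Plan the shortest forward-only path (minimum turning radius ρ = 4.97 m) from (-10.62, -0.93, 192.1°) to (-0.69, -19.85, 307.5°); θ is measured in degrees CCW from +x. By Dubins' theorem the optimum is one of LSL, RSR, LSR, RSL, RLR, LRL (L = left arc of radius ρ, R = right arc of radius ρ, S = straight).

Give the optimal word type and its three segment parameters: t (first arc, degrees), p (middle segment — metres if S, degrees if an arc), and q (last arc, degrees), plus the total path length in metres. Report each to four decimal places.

Let ψ = atan2(Δy, Δx) = atan2(-18.92, 9.93) = -62.3076° be the start→goal bearing.
Normalize: d = |goal − start| / ρ = 21.367529/4.97 = 4.299302, α = (θ_start − ψ) mod 360° = 254.4076° = 4.440251 rad, β = (θ_goal − ψ) mod 360° = 9.8076° = 0.171176 rad.
Common terms: sin α = -0.963198, cos α = -0.268791, sin β = 0.170341, cos β = 0.985385, cos(α−β) = -0.428935, d² = 18.483995. Work in radians in the unit-radius frame; every candidate has L = ρ·(t + p + q).
LSL: p² = 2 + d² − 2cos(α−β) + 2d(sin α − sin β) = 11.595008; p = √p² = 3.405144; φ = atan2(cos β − cos α, d + sin α − sin β) = 0.377199 rad; t = (φ − α) mod 2π = 2.220133 rad, q = (β − φ) mod 2π = 6.077162 rad → L = 4.97·(2.220133 + 3.405144 + 6.077162) = 4.97·11.702440 = 58.161125 m
RSR: p² = 2 + d² − 2cos(α−β) + 2d(sin β − sin α) = 31.088721; p = √p² = 5.575726; φ = atan2(cos α − cos β, d − sin α + sin β) = -0.226876 rad; t = (α − φ) mod 2π = 4.667128 rad, q = (φ − β) mod 2π = 5.885133 rad → L = 4.97·(4.667128 + 5.575726 + 5.885133) = 4.97·16.127987 = 80.156094 m
LSR: p² = d² − 2 + 2cos(α−β) + 2d(sin α + sin β) = 8.808658; p = √p² = 2.967938; φ = atan2(−cos α − cos β, d + sin α + sin β) − atan2(−2, p) = 0.391383 rad; t = (φ − α) mod 2π = 2.234317 rad, q = (φ − β) mod 2π = 0.220207 rad → L = 4.97·(2.234317 + 2.967938 + 0.220207) = 4.97·5.422463 = 26.949639 m
RSL: p² = d² − 2 + 2cos(α−β) − 2d(sin α + sin β) = 22.443590; p = √p² = 4.737467; φ = atan2(cos α + cos β, d − sin α − sin β) − atan2(2, p) = -0.259661 rad; t = (α − φ) mod 2π = 4.699912 rad, q = (β − φ) mod 2π = 0.430837 rad → L = 4.97·(4.699912 + 4.737467 + 0.430837) = 4.97·9.868216 = 49.045035 m
RLR: c = (6 − d² + 2cos(α−β) + 2d(sin α − sin β))/8 = -2.886090, |c| > 1 → infeasible
LRL: c = (6 − d² + 2cos(α−β) − 2d(sin α − sin β))/8 = -0.449376; p = 2π − arccos c = 4.246322 rad; φ = atan2(cos β − cos α, d + sin α − sin β) = 0.377199 rad; t = (φ − α + p/2) mod 2π = 4.343295 rad, q = (β − α − t + p) mod 2π = 1.917138 rad → L = 4.97·(4.343295 + 4.246322 + 1.917138) = 4.97·10.506754 = 52.218570 m
Shortest: LSR with L = 26.949639 m ≈ 26.9496 m
Convert LSR to answer units (arcs ×180/π): t = 2.234317·180/π = 128.0169°, p = ρ·p = 4.97·2.967938 = 14.7507 m, q = 0.220207·180/π = 12.6169°, L = 26.9496 m.

LSR: t = 128.0169°, p = 14.7507 m, q = 12.6169°, L = 26.9496 m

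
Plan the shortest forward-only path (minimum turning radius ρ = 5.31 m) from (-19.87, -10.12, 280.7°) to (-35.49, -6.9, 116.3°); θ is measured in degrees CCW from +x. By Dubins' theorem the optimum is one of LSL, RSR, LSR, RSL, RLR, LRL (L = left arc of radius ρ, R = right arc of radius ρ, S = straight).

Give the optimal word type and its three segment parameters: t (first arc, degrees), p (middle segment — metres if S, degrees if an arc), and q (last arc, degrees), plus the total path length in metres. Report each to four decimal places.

Let ψ = atan2(Δy, Δx) = atan2(3.22, -15.62) = 168.3519° be the start→goal bearing.
Normalize: d = |goal − start| / ρ = 15.948442/5.31 = 3.003473, α = (θ_start − ψ) mod 360° = 112.3481° = 1.960845 rad, β = (θ_goal − ψ) mod 360° = 307.9481° = 5.374709 rad.
Common terms: sin α = 0.924891, cos α = -0.380233, sin β = -0.788568, cos β = 0.614948, cos(α−β) = -0.963163, d² = 9.020850. Work in radians in the unit-radius frame; every candidate has L = ρ·(t + p + q).
LSL: p² = 2 + d² − 2cos(α−β) + 2d(sin α − sin β) = 23.239829; p = √p² = 4.820771; φ = atan2(cos β − cos α, d + sin α − sin β) = 0.207931 rad; t = (φ − α) mod 2π = 4.530272 rad, q = (β − φ) mod 2π = 5.166778 rad → L = 5.31·(4.530272 + 4.820771 + 5.166778) = 5.31·14.517820 = 77.089624 m
RSR: p² = 2 + d² − 2cos(α−β) + 2d(sin β − sin α) = 2.654522; p = √p² = 1.629270; φ = atan2(cos α − cos β, d − sin α + sin β) = -0.657088 rad; t = (α − φ) mod 2π = 2.617933 rad, q = (φ − β) mod 2π = 0.251389 rad → L = 5.31·(2.617933 + 1.629270 + 0.251389) = 5.31·4.498592 = 23.887522 m
LSR: p² = d² − 2 + 2cos(α−β) + 2d(sin α + sin β) = 5.913409; p = √p² = 2.431750; φ = atan2(−cos α − cos β, d + sin α + sin β) − atan2(−2, p) = 0.613667 rad; t = (φ − α) mod 2π = 4.936007 rad, q = (φ − β) mod 2π = 1.522143 rad → L = 5.31·(4.936007 + 2.431750 + 1.522143) = 5.31·8.889901 = 47.205373 m
RSL: p² = d² − 2 + 2cos(α−β) − 2d(sin α + sin β) = 4.275641; p = √p² = 2.067762; φ = atan2(cos α + cos β, d − sin α − sin β) − atan2(2, p) = -0.687060 rad; t = (α − φ) mod 2π = 2.647905 rad, q = (β − φ) mod 2π = 6.061769 rad → L = 5.31·(2.647905 + 2.067762 + 6.061769) = 5.31·10.777436 = 57.228184 m
RLR: c = (6 − d² + 2cos(α−β) + 2d(sin α − sin β))/8 = 0.668185; p = 2π − arccos c = 5.444155 rad; φ = atan2(cos α − cos β, d − sin α + sin β) = -0.657088 rad; t = (α − φ + p/2) mod 2π = 5.340010 rad, q = (α − β − t + p) mod 2π = 2.973466 rad → L = 5.31·(5.340010 + 5.444155 + 2.973466) = 5.31·13.757632 = 73.053024 m
LRL: c = (6 − d² + 2cos(α−β) − 2d(sin α − sin β))/8 = -1.904979, |c| > 1 → infeasible
Shortest: RSR with L = 23.887522 m ≈ 23.8875 m
Convert RSR to answer units (arcs ×180/π): t = 2.617933·180/π = 149.9965°, p = ρ·p = 5.31·1.629270 = 8.6514 m, q = 0.251389·180/π = 14.4035°, L = 23.8875 m.

RSR: t = 149.9965°, p = 8.6514 m, q = 14.4035°, L = 23.8875 m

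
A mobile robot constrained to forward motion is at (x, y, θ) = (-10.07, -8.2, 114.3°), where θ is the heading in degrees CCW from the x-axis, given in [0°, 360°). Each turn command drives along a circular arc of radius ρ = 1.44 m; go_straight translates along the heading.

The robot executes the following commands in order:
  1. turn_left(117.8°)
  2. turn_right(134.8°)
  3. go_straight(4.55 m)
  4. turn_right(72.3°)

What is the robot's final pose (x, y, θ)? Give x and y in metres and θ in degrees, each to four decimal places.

set_pose: (x, y, θ) = (-10.0700, -8.2000, 114.3000°), ρ = 1.44
turn_left(117.8°): centre at ρ to the left, rotate +117.8° → (-12.5187, -7.9080, 232.1000°)
turn_right(134.8°): centre at ρ to the right, rotate −134.8° → (-15.0833, -7.2064, 97.3000°)
go_straight(4.55): x += 4.55·cos θ, y += 4.55·sin θ → (-15.6615, -2.6933, 97.3000°)
turn_right(72.3°): centre at ρ to the right, rotate −72.3° → (-14.8417, -1.2052, 25.0000°)

(-14.8417, -1.2052, 25.0000°)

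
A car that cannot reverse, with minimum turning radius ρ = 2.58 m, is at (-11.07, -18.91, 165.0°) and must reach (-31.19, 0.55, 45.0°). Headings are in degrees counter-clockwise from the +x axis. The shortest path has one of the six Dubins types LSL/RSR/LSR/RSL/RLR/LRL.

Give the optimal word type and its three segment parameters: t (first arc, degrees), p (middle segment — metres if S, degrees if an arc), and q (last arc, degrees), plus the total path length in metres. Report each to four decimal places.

Let ψ = atan2(Δy, Δx) = atan2(19.46, -20.12) = 135.9553° be the start→goal bearing.
Normalize: d = |goal − start| / ρ = 27.991177/2.58 = 10.849293, α = (θ_start − ψ) mod 360° = 29.0447° = 0.506925 rad, β = (θ_goal − ψ) mod 360° = 269.0447° = 4.695715 rad.
Common terms: sin α = 0.485491, cos α = 0.874241, sin β = -0.999861, cos β = -0.016673, cos(α−β) = -0.500000, d² = 117.707169. Work in radians in the unit-radius frame; every candidate has L = ρ·(t + p + q).
LSL: p² = 2 + d² − 2cos(α−β) + 2d(sin α − sin β) = 152.937218; p = √p² = 12.366779; φ = atan2(cos β − cos α, d + sin α − sin β) = -0.072103 rad; t = (φ − α) mod 2π = 5.704157 rad, q = (β − φ) mod 2π = 4.767819 rad → L = 2.58·(5.704157 + 12.366779 + 4.767819) = 2.58·22.838754 = 58.923986 m
RSR: p² = 2 + d² − 2cos(α−β) + 2d(sin β − sin α) = 88.477120; p = √p² = 9.406228; φ = atan2(cos α − cos β, d − sin α + sin β) = 0.094858 rad; t = (α − φ) mod 2π = 0.412068 rad, q = (φ − β) mod 2π = 1.682327 rad → L = 2.58·(0.412068 + 9.406228 + 1.682327) = 2.58·11.500623 = 29.671607 m
LSR: p² = d² − 2 + 2cos(α−β) + 2d(sin α + sin β) = 103.546077; p = √p² = 10.175759; φ = atan2(−cos α − cos β, d + sin α + sin β) − atan2(−2, p) = 0.111284 rad; t = (φ − α) mod 2π = 5.887544 rad, q = (φ − β) mod 2π = 1.698754 rad → L = 2.58·(5.887544 + 10.175759 + 1.698754) = 2.58·17.762057 = 45.826106 m
RSL: p² = d² − 2 + 2cos(α−β) − 2d(sin α + sin β) = 125.868261; p = √p² = 11.219103; φ = atan2(cos α + cos β, d − sin α − sin β) − atan2(2, p) = -0.101091 rad; t = (α − φ) mod 2π = 0.608016 rad, q = (β − φ) mod 2π = 4.796807 rad → L = 2.58·(0.608016 + 11.219103 + 4.796807) = 2.58·16.623925 = 42.889727 m
RLR: c = (6 − d² + 2cos(α−β) + 2d(sin α − sin β))/8 = -10.059640, |c| > 1 → infeasible
LRL: c = (6 − d² + 2cos(α−β) − 2d(sin α − sin β))/8 = -18.117152, |c| > 1 → infeasible
Shortest: RSR with L = 29.671607 m ≈ 29.6716 m
Convert RSR to answer units (arcs ×180/π): t = 0.412068·180/π = 23.6097°, p = ρ·p = 2.58·9.406228 = 24.2681 m, q = 1.682327·180/π = 96.3903°, L = 29.6716 m.

RSR: t = 23.6097°, p = 24.2681 m, q = 96.3903°, L = 29.6716 m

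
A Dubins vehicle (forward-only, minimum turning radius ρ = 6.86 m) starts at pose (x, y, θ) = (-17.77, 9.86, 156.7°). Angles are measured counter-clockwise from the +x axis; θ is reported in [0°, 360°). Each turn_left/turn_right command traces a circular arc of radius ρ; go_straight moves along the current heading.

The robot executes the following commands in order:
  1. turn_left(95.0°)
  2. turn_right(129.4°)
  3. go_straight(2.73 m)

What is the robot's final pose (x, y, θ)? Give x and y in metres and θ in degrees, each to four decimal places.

set_pose: (x, y, θ) = (-17.7700, 9.8600, 156.7000°), ρ = 6.86
turn_left(95.0°): centre at ρ to the left, rotate +95.0° → (-26.9965, 5.7134, 251.7000°)
turn_right(129.4°): centre at ρ to the right, rotate −129.4° → (-39.3081, 4.2018, 122.3000°)
go_straight(2.73): x += 2.73·cos θ, y += 2.73·sin θ → (-40.7668, 6.5093, 122.3000°)

(-40.7668, 6.5093, 122.3000°)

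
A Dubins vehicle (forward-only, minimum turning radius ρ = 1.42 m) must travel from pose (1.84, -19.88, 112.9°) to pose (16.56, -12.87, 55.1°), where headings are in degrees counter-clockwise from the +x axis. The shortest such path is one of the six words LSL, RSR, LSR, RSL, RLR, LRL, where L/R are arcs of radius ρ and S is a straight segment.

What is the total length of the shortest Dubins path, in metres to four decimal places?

17.1689 m

Let ψ = atan2(Δy, Δx) = atan2(7.01, 14.72) = 25.4649° be the start→goal bearing.
Normalize: d = |goal − start| / ρ = 16.303941/1.42 = 11.481649, α = (θ_start − ψ) mod 360° = 87.4351° = 1.526031 rad, β = (θ_goal − ψ) mod 360° = 29.6351° = 0.517231 rad.
Common terms: sin α = 0.998998, cos α = 0.044750, sin β = 0.494475, cos β = 0.869192, cos(α−β) = 0.532876, d² = 131.828258. Work in radians in the unit-radius frame; every candidate has L = ρ·(t + p + q).
LSL: p² = 2 + d² − 2cos(α−β) + 2d(sin α − sin β) = 144.348020; p = √p² = 12.014492; φ = atan2(cos β − cos α, d + sin α − sin β) = 0.068675 rad; t = (φ − α) mod 2π = 4.825829 rad, q = (β − φ) mod 2π = 0.448556 rad → L = 1.42·(4.825829 + 12.014492 + 0.448556) = 1.42·17.288877 = 24.550205 m
RSR: p² = 2 + d² − 2cos(α−β) + 2d(sin β − sin α) = 121.176992; p = √p² = 11.008042; φ = atan2(cos α − cos β, d − sin α + sin β) = -0.074965 rad; t = (α − φ) mod 2π = 1.600996 rad, q = (φ − β) mod 2π = 5.690990 rad → L = 1.42·(1.600996 + 11.008042 + 5.690990) = 1.42·18.300028 = 25.986039 m
LSR: p² = d² − 2 + 2cos(α−β) + 2d(sin α + sin β) = 165.189083; p = √p² = 12.852591; φ = atan2(−cos α − cos β, d + sin α + sin β) − atan2(−2, p) = 0.084051 rad; t = (φ − α) mod 2π = 4.841205 rad, q = (φ − β) mod 2π = 5.850005 rad → L = 1.42·(4.841205 + 12.852591 + 5.850005) = 1.42·23.543801 = 33.432197 m
RSL: p² = d² − 2 + 2cos(α−β) − 2d(sin α + sin β) = 96.598939; p = √p² = 9.828476; φ = atan2(cos α + cos β, d − sin α − sin β) − atan2(2, p) = -0.109501 rad; t = (α − φ) mod 2π = 1.635532 rad, q = (β − φ) mod 2π = 0.626732 rad → L = 1.42·(1.635532 + 9.828476 + 0.626732) = 1.42·12.090740 = 17.168851 m
RLR: c = (6 − d² + 2cos(α−β) + 2d(sin α − sin β))/8 = -14.147124, |c| > 1 → infeasible
LRL: c = (6 − d² + 2cos(α−β) − 2d(sin α − sin β))/8 = -17.043502, |c| > 1 → infeasible
Shortest: RSL with L = 17.168851 m ≈ 17.1689 m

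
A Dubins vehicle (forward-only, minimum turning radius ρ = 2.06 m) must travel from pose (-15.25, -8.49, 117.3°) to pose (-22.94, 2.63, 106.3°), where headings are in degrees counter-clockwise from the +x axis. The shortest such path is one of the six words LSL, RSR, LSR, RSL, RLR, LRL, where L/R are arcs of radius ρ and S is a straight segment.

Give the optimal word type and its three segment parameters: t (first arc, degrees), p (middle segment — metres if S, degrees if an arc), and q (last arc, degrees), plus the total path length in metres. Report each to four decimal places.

LSR: t = 7.9207°, p = 12.5675 m, q = 18.9207°, L = 13.5326 m

Let ψ = atan2(Δy, Δx) = atan2(11.12, -7.69) = 124.6657° be the start→goal bearing.
Normalize: d = |goal − start| / ρ = 13.520004/2.06 = 6.563109, α = (θ_start − ψ) mod 360° = 352.6343° = 6.154630 rad, β = (θ_goal − ψ) mod 360° = 341.6343° = 5.962644 rad.
Common terms: sin α = -0.128201, cos α = 0.991748, sin β = -0.315080, cos β = 0.949065, cos(α−β) = 0.981627, d² = 43.074394. Work in radians in the unit-radius frame; every candidate has L = ρ·(t + p + q).
LSL: p² = 2 + d² − 2cos(α−β) + 2d(sin α − sin β) = 45.564155; p = √p² = 6.750123; φ = atan2(cos β − cos α, d + sin α − sin β) = -0.006323 rad; t = (φ − α) mod 2π = 0.122232 rad, q = (β − φ) mod 2π = 5.968967 rad → L = 2.06·(0.122232 + 6.750123 + 5.968967) = 2.06·12.841322 = 26.453123 m
RSR: p² = 2 + d² − 2cos(α−β) + 2d(sin β − sin α) = 40.658125; p = √p² = 6.376372; φ = atan2(cos α − cos β, d − sin α + sin β) = 0.006694 rad; t = (α − φ) mod 2π = 6.147936 rad, q = (φ − β) mod 2π = 0.327235 rad → L = 2.06·(6.147936 + 6.376372 + 0.327235) = 2.06·12.851544 = 26.474180 m
LSR: p² = d² − 2 + 2cos(α−β) + 2d(sin α + sin β) = 37.219035; p = √p² = 6.100741; φ = atan2(−cos α − cos β, d + sin α + sin β) − atan2(−2, p) = 0.009686 rad; t = (φ − α) mod 2π = 0.138242 rad, q = (φ − β) mod 2π = 0.330228 rad → L = 2.06·(0.138242 + 6.100741 + 0.330228) = 2.06·6.569210 = 13.532572 m
RSL: p² = d² − 2 + 2cos(α−β) − 2d(sin α + sin β) = 48.856263; p = √p² = 6.989726; φ = atan2(cos α + cos β, d − sin α − sin β) − atan2(2, p) = -0.008458 rad; t = (α − φ) mod 2π = 6.163088 rad, q = (β − φ) mod 2π = 5.971101 rad → L = 2.06·(6.163088 + 6.989726 + 5.971101) = 2.06·19.123915 = 39.395264 m
RLR: c = (6 − d² + 2cos(α−β) + 2d(sin α − sin β))/8 = -4.082266, |c| > 1 → infeasible
LRL: c = (6 − d² + 2cos(α−β) − 2d(sin α − sin β))/8 = -4.695519, |c| > 1 → infeasible
Shortest: LSR with L = 13.532572 m ≈ 13.5326 m
Convert LSR to answer units (arcs ×180/π): t = 0.138242·180/π = 7.9207°, p = ρ·p = 2.06·6.100741 = 12.5675 m, q = 0.330228·180/π = 18.9207°, L = 13.5326 m.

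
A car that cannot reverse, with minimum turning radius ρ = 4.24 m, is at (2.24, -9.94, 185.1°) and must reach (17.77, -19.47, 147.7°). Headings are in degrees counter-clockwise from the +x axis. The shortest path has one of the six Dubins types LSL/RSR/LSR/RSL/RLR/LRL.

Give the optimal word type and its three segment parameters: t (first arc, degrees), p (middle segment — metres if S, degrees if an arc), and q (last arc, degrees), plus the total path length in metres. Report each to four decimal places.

Let ψ = atan2(Δy, Δx) = atan2(-9.53, 15.53) = -31.5354° be the start→goal bearing.
Normalize: d = |goal − start| / ρ = 18.220917/4.24 = 4.297386, α = (θ_start − ψ) mod 360° = 216.6354° = 3.781001 rad, β = (θ_goal − ψ) mod 360° = 179.2354° = 3.128248 rad.
Common terms: sin α = -0.596721, cos α = -0.802449, sin β = 0.013344, cos β = -0.999911, cos(α−β) = 0.794415, d² = 18.467526. Work in radians in the unit-radius frame; every candidate has L = ρ·(t + p + q).
LSL: p² = 2 + d² − 2cos(α−β) + 2d(sin α − sin β) = 13.635326; p = √p² = 3.692604; φ = atan2(cos β − cos α, d + sin α − sin β) = -0.053501 rad; t = (φ − α) mod 2π = 2.448684 rad, q = (β − φ) mod 2π = 3.181748 rad → L = 4.24·(2.448684 + 3.692604 + 3.181748) = 4.24·9.323036 = 39.529674 m
RSR: p² = 2 + d² − 2cos(α−β) + 2d(sin β − sin α) = 24.122068; p = √p² = 4.911422; φ = atan2(cos α − cos β, d − sin α + sin β) = 0.040215 rad; t = (α − φ) mod 2π = 3.740786 rad, q = (φ − β) mod 2π = 3.195153 rad → L = 4.24·(3.740786 + 4.911422 + 3.195153) = 4.24·11.847361 = 50.232809 m
LSR: p² = d² − 2 + 2cos(α−β) + 2d(sin α + sin β) = 13.042368; p = √p² = 3.611422; φ = atan2(−cos α − cos β, d + sin α + sin β) − atan2(−2, p) = 0.957563 rad; t = (φ − α) mod 2π = 3.459747 rad, q = (φ − β) mod 2π = 4.112500 rad → L = 4.24·(3.459747 + 3.611422 + 4.112500) = 4.24·11.183669 = 47.418757 m
RSL: p² = d² − 2 + 2cos(α−β) − 2d(sin α + sin β) = 23.070343; p = √p² = 4.803160; φ = atan2(cos α + cos β, d − sin α − sin β) − atan2(2, p) = -0.748303 rad; t = (α − φ) mod 2π = 4.529304 rad, q = (β − φ) mod 2π = 3.876550 rad → L = 4.24·(4.529304 + 4.803160 + 3.876550) = 4.24·13.209014 = 56.006218 m
RLR: c = (6 − d² + 2cos(α−β) + 2d(sin α − sin β))/8 = -2.015259, |c| > 1 → infeasible
LRL: c = (6 − d² + 2cos(α−β) − 2d(sin α − sin β))/8 = -0.704416; p = 2π − arccos c = 3.930789 rad; φ = atan2(cos β − cos α, d + sin α − sin β) = -0.053501 rad; t = (φ − α + p/2) mod 2π = 4.414078 rad, q = (β − α − t + p) mod 2π = 5.147143 rad → L = 4.24·(4.414078 + 3.930789 + 5.147143) = 4.24·13.492011 = 57.206126 m
Shortest: LSL with L = 39.529674 m ≈ 39.5297 m
Convert LSL to answer units (arcs ×180/π): t = 2.448684·180/π = 140.2992°, p = ρ·p = 4.24·3.692604 = 15.6566 m, q = 3.181748·180/π = 182.3008°, L = 39.5297 m.

LSL: t = 140.2992°, p = 15.6566 m, q = 182.3008°, L = 39.5297 m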